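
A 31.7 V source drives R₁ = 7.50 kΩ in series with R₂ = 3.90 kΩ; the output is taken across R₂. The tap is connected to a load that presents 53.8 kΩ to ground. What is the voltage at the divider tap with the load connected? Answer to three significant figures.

The load sits in parallel with R₂: R₂‖R_L = (3.90 × 53.8) / (3.90 + 53.8) = 3.636 kΩ.
V_out = 31.7 × 3.636 / (7.50 + 3.636) = 31.7 × 3.636/11.14 = 10.4 V.
(Unloaded it would have been 10.8 V.)

V_out ≈ 10.4 V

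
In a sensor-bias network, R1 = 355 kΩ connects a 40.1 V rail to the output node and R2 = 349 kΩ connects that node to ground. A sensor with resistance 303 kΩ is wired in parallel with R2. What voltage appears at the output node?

The load sits in parallel with R2: R2‖R_L = (349 × 303) / (349 + 303) = 162.2 kΩ.
V_out = 40.1 × 162.2 / (355 + 162.2) = 40.1 × 162.2/517.2 = 12.6 V.
(Unloaded it would have been 19.9 V.)

V_out ≈ 12.6 V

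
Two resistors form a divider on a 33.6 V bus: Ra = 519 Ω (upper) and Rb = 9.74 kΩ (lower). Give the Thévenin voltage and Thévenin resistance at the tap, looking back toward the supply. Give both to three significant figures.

V_th is the open-circuit tap voltage: 33.6 × 9740/(519 + 9740) = 31.9 V.
With the supply zeroed, Ra and Rb appear in parallel from the tap: R_th = Ra‖Rb = (519 × 9740)/10260 = 493 Ω.

V_th = 31.9 V, R_th = 493 Ω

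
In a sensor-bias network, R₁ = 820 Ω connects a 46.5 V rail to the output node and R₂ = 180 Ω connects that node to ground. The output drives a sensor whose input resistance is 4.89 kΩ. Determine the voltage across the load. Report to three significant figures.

The load sits in parallel with R₂: R₂‖R_L = (180 × 4890) / (180 + 4890) = 173.6 Ω.
V_out = 46.5 × 173.6 / (820 + 173.6) = 46.5 × 173.6/993.6 = 8.12 V.
(Unloaded it would have been 8.37 V.)

V_out ≈ 8.12 V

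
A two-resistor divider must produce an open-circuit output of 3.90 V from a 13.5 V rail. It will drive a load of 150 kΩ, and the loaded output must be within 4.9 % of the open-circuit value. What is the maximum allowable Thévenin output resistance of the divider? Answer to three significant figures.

R_th ≤ 7.73 kΩ

Loading drop = R_th/(R_th + R_L) ≤ 0.0490, so R_th ≤ R_L · ε/(1−ε) = 150 kΩ × 0.0490/0.9510 = 7.73 kΩ.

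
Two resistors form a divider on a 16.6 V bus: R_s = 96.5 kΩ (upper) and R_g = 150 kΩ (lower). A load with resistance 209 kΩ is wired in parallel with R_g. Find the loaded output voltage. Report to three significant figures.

V_out ≈ 7.89 V

The load sits in parallel with R_g: R_g‖R_L = (150 × 209) / (150 + 209) = 87.33 kΩ.
V_out = 16.6 × 87.33 / (96.5 + 87.33) = 16.6 × 87.33/183.8 = 7.89 V.
(Unloaded it would have been 10.1 V.)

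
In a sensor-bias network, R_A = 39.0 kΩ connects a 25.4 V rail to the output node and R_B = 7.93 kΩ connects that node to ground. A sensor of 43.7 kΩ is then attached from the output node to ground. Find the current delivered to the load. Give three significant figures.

R_B‖R_L = 6.712 kΩ; V_out = 25.4 × 6.712/45.71 = 3.730 V.
I_L = V_out / R_L = 3.730 / 43.7 kΩ = 0.0853 mA.

I_L ≈ 0.0853 mA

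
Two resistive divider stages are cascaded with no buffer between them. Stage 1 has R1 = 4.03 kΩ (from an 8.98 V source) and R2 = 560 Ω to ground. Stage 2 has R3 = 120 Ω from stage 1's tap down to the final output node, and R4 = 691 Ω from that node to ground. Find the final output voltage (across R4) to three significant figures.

V_out ≈ 0.581 V

Stage 2 presents R3+R4 = 811.0 Ω as a load on stage 1's tap.
Stage 1's lower leg becomes R2‖(R3+R4) = 331.3 Ω, so V_mid = 8.98 × 331.3/4361 = 0.6821 V.
Stage 2 is itself unloaded: V_out = V_mid × R4/(R3+R4) = 0.6821 × 691/811.0 = 0.581 V.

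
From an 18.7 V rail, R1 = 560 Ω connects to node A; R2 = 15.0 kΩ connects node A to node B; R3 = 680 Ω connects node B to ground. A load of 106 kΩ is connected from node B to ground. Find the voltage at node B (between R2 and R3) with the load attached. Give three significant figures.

At node B, R3 is in parallel with the load: R3‖R_L = 675.7 Ω.
Below node A the resistance is R2 + (R3‖R_L) = 15680 Ω, so V_A = 18.7 × 15680/16240 = 18.06 V.
Then V_B = V_A × (R3‖R_L)/(R2 + R3‖R_L) = 18.06 × 675.7/15680 = 0.778 V.

V ≈ 0.778 V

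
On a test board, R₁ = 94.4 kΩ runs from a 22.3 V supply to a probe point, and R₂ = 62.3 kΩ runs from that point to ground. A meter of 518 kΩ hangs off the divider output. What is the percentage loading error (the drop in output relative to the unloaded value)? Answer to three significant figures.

6.76 %

The divider's output (Thévenin) resistance is R₁‖R₂ = 37.53 kΩ.
Fractional drop under load = R_th/(R_th + R_L) = 37.53 / (37.53 + 518) = 0.06756.
So the output falls by 6.76 %.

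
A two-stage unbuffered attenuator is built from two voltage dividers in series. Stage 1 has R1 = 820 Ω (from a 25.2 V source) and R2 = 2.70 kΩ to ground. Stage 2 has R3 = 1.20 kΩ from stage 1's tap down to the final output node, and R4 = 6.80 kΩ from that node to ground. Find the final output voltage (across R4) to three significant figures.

V_out ≈ 15.2 V

Stage 2 presents R3+R4 = 8000 Ω as a load on stage 1's tap.
Stage 1's lower leg becomes R2‖(R3+R4) = 2019 Ω, so V_mid = 25.2 × 2019/2839 = 17.92 V.
Stage 2 is itself unloaded: V_out = V_mid × R4/(R3+R4) = 17.92 × 6800/8000 = 15.2 V.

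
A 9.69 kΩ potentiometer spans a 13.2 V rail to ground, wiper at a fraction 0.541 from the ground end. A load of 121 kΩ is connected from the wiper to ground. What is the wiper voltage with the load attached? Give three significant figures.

V ≈ 7.00 V

The wiper splits the pot into (1−α)R = 4.448 kΩ above and αR = 5.242 kΩ below.
Lower section ‖ load = 5.025 kΩ.
V_wiper = 13.2 × 5.025/(4.448 + 5.025) = 7.00 V.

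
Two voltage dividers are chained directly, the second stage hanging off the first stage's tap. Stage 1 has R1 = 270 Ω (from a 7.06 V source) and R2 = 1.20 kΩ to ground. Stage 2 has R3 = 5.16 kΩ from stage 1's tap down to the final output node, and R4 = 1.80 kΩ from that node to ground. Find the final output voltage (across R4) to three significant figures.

V_out ≈ 1.44 V

Stage 2 presents R3+R4 = 6960 Ω as a load on stage 1's tap.
Stage 1's lower leg becomes R2‖(R3+R4) = 1024 Ω, so V_mid = 7.06 × 1024/1294 = 5.586 V.
Stage 2 is itself unloaded: V_out = V_mid × R4/(R3+R4) = 5.586 × 1800/6960 = 1.44 V.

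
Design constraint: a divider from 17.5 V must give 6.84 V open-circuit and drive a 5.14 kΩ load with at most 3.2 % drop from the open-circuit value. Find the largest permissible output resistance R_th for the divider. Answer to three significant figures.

R_th ≤ 170 Ω

Loading drop = R_th/(R_th + R_L) ≤ 0.0320, so R_th ≤ R_L · ε/(1−ε) = 5.14 kΩ × 0.0320/0.9680 = 170 Ω.
(Any R1, R2 with R2/(R1+R2) = 0.391 and R1‖R2 ≤ 170 Ω will meet the spec.)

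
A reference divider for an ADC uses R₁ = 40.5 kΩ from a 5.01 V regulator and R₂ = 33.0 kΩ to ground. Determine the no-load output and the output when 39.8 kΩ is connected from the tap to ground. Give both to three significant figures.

Unloaded: 2.25 V; loaded: 1.54 V

Open-circuit: V = 5.01 × 33.0/(40.5 + 33.0) = 2.25 V.
With the load, R₂ becomes R₂‖R_L = 18.04 kΩ, so V = 5.01 × 18.04/58.54 = 1.54 V.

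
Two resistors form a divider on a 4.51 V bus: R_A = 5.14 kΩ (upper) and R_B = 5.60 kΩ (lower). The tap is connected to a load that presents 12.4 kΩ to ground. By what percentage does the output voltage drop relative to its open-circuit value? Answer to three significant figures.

The divider's output (Thévenin) resistance is R_A‖R_B = 2.680 kΩ.
Fractional drop under load = R_th/(R_th + R_L) = 2.680 / (2.680 + 12.4) = 0.1777.
So the output falls by 17.8 %.

17.8 %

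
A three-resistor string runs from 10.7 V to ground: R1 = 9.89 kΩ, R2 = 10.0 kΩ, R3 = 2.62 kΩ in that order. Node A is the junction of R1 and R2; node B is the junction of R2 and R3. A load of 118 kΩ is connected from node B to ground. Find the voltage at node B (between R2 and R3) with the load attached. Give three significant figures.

V ≈ 1.22 V

At node B, R3 is in parallel with the load: R3‖R_L = 2.563 kΩ.
Below node A the resistance is R2 + (R3‖R_L) = 12.56 kΩ, so V_A = 10.7 × 12.56/22.45 = 5.987 V.
Then V_B = V_A × (R3‖R_L)/(R2 + R3‖R_L) = 5.987 × 2.563/12.56 = 1.22 V.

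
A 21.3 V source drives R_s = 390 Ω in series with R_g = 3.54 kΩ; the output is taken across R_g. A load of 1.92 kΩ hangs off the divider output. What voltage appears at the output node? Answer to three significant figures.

V_out ≈ 16.2 V

The load sits in parallel with R_g: R_g‖R_L = (3540 × 1920) / (3540 + 1920) = 1245 Ω.
V_out = 21.3 × 1245 / (390 + 1245) = 21.3 × 1245/1635 = 16.2 V.
(Unloaded it would have been 19.2 V.)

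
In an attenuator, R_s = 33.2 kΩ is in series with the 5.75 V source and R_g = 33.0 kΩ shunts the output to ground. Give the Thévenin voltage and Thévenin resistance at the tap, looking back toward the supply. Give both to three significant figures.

V_th is the open-circuit tap voltage: 5.75 × 33.0/(33.2 + 33.0) = 2.87 V.
With the supply zeroed, R_s and R_g appear in parallel from the tap: R_th = R_s‖R_g = (33.2 × 33.0)/66.20 = 16.5 kΩ.

V_th = 2.87 V, R_th = 16.5 kΩ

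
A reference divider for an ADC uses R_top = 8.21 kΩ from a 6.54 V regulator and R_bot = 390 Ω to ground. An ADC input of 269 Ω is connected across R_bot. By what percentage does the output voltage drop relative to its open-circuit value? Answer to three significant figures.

The divider's output (Thévenin) resistance is R_top‖R_bot = 372.3 Ω.
Fractional drop under load = R_th/(R_th + R_L) = 372.3 / (372.3 + 269) = 0.5805.
So the output falls by 58.1 %.

58.1 %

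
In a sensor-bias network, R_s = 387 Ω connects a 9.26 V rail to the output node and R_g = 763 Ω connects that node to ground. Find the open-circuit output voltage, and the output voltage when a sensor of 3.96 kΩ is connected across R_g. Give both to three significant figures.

Open-circuit: V = 9.26 × 763/(387 + 763) = 6.14 V.
With the load, R_g becomes R_g‖R_L = 639.7 Ω, so V = 9.26 × 639.7/1027 = 5.77 V.

Unloaded: 6.14 V; loaded: 5.77 V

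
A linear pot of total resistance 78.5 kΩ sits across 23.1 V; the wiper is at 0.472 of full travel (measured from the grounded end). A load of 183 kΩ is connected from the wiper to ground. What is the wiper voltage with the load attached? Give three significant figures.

V ≈ 9.85 V

The wiper splits the pot into (1−α)R = 41.45 kΩ above and αR = 37.05 kΩ below.
Lower section ‖ load = 30.81 kΩ.
V_wiper = 23.1 × 30.81/(41.45 + 30.81) = 9.85 V.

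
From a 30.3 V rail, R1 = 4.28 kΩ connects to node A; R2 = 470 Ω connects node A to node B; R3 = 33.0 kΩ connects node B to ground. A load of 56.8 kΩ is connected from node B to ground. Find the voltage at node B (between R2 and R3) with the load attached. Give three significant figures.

V ≈ 24.7 V

At node B, R3 is in parallel with the load: R3‖R_L = 20870 Ω.
Below node A the resistance is R2 + (R3‖R_L) = 21340 Ω, so V_A = 30.3 × 21340/25620 = 25.24 V.
Then V_B = V_A × (R3‖R_L)/(R2 + R3‖R_L) = 25.24 × 20870/21340 = 24.7 V.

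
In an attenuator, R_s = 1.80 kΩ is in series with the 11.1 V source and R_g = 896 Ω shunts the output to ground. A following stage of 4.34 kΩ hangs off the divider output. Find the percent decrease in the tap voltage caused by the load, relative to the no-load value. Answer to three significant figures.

12.1 %

Unloaded V = 11.1 × 896/2696 = 3.6890 V.
Loaded: R_g‖R_L = 742.7 Ω, giving V = 11.1 × 742.7/2543 = 3.2421 V.
Drop = (3.6890 − 3.2421) / 3.6890 = 12.1 %.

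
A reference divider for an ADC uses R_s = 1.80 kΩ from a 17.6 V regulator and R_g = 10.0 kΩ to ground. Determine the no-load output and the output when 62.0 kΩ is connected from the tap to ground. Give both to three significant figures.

Open-circuit: V = 17.6 × 10.0/(1.80 + 10.0) = 14.9 V.
With the load, R_g becomes R_g‖R_L = 8.611 kΩ, so V = 17.6 × 8.611/10.41 = 14.6 V.

Unloaded: 14.9 V; loaded: 14.6 V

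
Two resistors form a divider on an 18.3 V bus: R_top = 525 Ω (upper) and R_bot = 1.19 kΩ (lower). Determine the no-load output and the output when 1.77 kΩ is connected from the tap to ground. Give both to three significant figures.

Unloaded: 12.7 V; loaded: 10.5 V

Open-circuit: V = 18.3 × 1190/(525 + 1190) = 12.7 V.
With the load, R_bot becomes R_bot‖R_L = 711.6 Ω, so V = 18.3 × 711.6/1237 = 10.5 V.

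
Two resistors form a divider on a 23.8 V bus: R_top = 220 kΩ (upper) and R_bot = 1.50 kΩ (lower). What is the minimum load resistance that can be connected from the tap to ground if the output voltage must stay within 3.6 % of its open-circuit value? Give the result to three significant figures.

R_L(min) ≈ 39.9 kΩ

Output resistance R_th = R_top‖R_bot = (220 × 1.50)/221.5 = 1.490 kΩ.
The fractional drop is R_th/(R_th + R_L); requiring this ≤ 0.0360 gives R_L ≥ R_th(1/0.0360 − 1) = 1.490 × 26.78 = 39.9 kΩ.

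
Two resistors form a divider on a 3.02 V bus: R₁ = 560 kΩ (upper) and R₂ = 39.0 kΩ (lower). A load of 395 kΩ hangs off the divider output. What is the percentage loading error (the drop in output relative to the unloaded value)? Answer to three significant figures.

8.45 %

The divider's output (Thévenin) resistance is R₁‖R₂ = 36.46 kΩ.
Fractional drop under load = R_th/(R_th + R_L) = 36.46 / (36.46 + 395) = 0.08451.
So the output falls by 8.45 %.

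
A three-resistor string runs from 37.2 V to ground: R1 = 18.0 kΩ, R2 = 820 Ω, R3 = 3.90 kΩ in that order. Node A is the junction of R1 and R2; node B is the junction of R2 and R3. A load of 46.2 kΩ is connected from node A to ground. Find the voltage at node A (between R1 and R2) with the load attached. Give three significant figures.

V ≈ 7.15 V

Below node A the series string R2+R3 = 4720 Ω sits in parallel with the 46200 Ω load: 4282 Ω.
V_A = 37.2 × 4282/(18000 + 4282) = 7.15 V.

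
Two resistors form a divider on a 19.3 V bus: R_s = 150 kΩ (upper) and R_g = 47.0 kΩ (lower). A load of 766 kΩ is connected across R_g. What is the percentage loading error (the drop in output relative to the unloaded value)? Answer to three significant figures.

The divider's output (Thévenin) resistance is R_s‖R_g = 35.79 kΩ.
Fractional drop under load = R_th/(R_th + R_L) = 35.79 / (35.79 + 766) = 0.04463.
So the output falls by 4.46 %.

4.46 %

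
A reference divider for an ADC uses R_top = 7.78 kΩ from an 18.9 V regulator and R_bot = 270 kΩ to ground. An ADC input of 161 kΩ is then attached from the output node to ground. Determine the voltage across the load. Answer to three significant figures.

V_out ≈ 17.5 V

The load sits in parallel with R_bot: R_bot‖R_L = (270 × 161) / (270 + 161) = 100.9 kΩ.
V_out = 18.9 × 100.9 / (7.78 + 100.9) = 18.9 × 100.9/108.6 = 17.5 V.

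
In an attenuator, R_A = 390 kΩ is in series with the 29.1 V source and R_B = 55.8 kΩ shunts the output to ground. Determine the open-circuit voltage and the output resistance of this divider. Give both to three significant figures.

V_th is the open-circuit tap voltage: 29.1 × 55.8/(390 + 55.8) = 3.64 V.
With the supply zeroed, R_A and R_B appear in parallel from the tap: R_th = R_A‖R_B = (390 × 55.8)/445.8 = 48.8 kΩ.

V_th = 3.64 V, R_th = 48.8 kΩ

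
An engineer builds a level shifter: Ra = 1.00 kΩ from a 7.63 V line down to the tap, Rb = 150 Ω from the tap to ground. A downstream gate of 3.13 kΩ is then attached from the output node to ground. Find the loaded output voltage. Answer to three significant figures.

V_out ≈ 0.955 V

The load sits in parallel with Rb: Rb‖R_L = (150 × 3130) / (150 + 3130) = 143.1 Ω.
V_out = 7.63 × 143.1 / (1000 + 143.1) = 7.63 × 143.1/1143 = 0.955 V.
(Unloaded it would have been 0.995 V.)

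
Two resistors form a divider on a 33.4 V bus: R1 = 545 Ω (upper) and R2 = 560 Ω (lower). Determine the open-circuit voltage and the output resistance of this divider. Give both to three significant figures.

V_th is the open-circuit tap voltage: 33.4 × 560/(545 + 560) = 16.9 V.
With the supply zeroed, R1 and R2 appear in parallel from the tap: R_th = R1‖R2 = (545 × 560)/1105 = 276 Ω.

V_th = 16.9 V, R_th = 276 Ω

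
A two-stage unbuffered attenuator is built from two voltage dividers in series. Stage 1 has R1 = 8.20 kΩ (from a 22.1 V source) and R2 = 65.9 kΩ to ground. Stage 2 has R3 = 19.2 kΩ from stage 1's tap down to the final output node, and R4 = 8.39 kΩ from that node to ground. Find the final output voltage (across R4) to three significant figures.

V_out ≈ 4.73 V

Stage 2 presents R3+R4 = 27.59 kΩ as a load on stage 1's tap.
Stage 1's lower leg becomes R2‖(R3+R4) = 19.45 kΩ, so V_mid = 22.1 × 19.45/27.65 = 15.55 V.
Stage 2 is itself unloaded: V_out = V_mid × R4/(R3+R4) = 15.55 × 8.39/27.59 = 4.73 V.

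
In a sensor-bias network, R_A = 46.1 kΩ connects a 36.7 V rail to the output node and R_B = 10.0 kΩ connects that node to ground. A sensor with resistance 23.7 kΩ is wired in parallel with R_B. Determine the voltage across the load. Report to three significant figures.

The load sits in parallel with R_B: R_B‖R_L = (10.0 × 23.7) / (10.0 + 23.7) = 7.033 kΩ.
V_out = 36.7 × 7.033 / (46.1 + 7.033) = 36.7 × 7.033/53.13 = 4.86 V.

V_out ≈ 4.86 V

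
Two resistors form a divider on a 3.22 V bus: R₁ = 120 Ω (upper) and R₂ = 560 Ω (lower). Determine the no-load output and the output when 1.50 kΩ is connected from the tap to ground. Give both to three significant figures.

Unloaded: 2.65 V; loaded: 2.49 V

Open-circuit: V = 3.22 × 560/(120 + 560) = 2.65 V.
With the load, R₂ becomes R₂‖R_L = 407.8 Ω, so V = 3.22 × 407.8/527.8 = 2.49 V.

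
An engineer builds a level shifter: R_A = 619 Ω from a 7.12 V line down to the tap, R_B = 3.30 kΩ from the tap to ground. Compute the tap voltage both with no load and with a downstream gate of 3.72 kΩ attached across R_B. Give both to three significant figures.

Unloaded: 6.00 V; loaded: 5.26 V

Open-circuit: V = 7.12 × 3300/(619 + 3300) = 6.00 V.
With the load, R_B becomes R_B‖R_L = 1749 Ω, so V = 7.12 × 1749/2368 = 5.26 V.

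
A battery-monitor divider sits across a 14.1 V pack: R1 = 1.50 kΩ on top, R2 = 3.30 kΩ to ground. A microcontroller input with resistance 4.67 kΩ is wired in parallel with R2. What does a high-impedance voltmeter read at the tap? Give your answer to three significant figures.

V_out ≈ 7.94 V

The load sits in parallel with R2: R2‖R_L = (3.30 × 4.67) / (3.30 + 4.67) = 1.934 kΩ.
V_out = 14.1 × 1.934 / (1.50 + 1.934) = 14.1 × 1.934/3.434 = 7.94 V.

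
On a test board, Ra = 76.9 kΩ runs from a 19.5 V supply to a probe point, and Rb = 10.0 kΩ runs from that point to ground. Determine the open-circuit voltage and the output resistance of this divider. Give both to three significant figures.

V_th is the open-circuit tap voltage: 19.5 × 10.0/(76.9 + 10.0) = 2.24 V.
With the supply zeroed, Ra and Rb appear in parallel from the tap: R_th = Ra‖Rb = (76.9 × 10.0)/86.90 = 8.85 kΩ.

V_th = 2.24 V, R_th = 8.85 kΩ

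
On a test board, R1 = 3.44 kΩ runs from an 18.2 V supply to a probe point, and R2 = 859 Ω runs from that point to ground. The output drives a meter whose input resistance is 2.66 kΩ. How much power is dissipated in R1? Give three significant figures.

Total resistance from the source is R1 + (R2‖R_L) = 4089 Ω, so I = 18.2/4089 Ω = 4.451 mA.
P = I²·R1 = (4.451 mA)² × 3.44 kΩ = 68.1 mW.

P ≈ 68.1 mW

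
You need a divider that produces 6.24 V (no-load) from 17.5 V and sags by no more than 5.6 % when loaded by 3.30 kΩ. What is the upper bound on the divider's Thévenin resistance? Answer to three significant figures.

R_th ≤ 196 Ω

Loading drop = R_th/(R_th + R_L) ≤ 0.0560, so R_th ≤ R_L · ε/(1−ε) = 3.30 kΩ × 0.0560/0.9440 = 196 Ω.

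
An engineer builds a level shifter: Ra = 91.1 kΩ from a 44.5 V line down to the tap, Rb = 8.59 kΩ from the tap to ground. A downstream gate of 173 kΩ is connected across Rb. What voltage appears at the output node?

V_out ≈ 3.67 V

The load sits in parallel with Rb: Rb‖R_L = (8.59 × 173) / (8.59 + 173) = 8.184 kΩ.
V_out = 44.5 × 8.184 / (91.1 + 8.184) = 44.5 × 8.184/99.28 = 3.67 V.
(Unloaded it would have been 3.83 V.)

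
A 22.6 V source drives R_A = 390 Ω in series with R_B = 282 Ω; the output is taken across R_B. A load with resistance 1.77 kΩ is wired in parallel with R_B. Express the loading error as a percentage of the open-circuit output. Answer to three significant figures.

Unloaded V = 22.6 × 282/672.0 = 9.4839 V.
Loaded: R_B‖R_L = 243.2 Ω, giving V = 22.6 × 243.2/633.2 = 8.6812 V.
Drop = (9.4839 − 8.6812) / 9.4839 = 8.46 %.

8.46 %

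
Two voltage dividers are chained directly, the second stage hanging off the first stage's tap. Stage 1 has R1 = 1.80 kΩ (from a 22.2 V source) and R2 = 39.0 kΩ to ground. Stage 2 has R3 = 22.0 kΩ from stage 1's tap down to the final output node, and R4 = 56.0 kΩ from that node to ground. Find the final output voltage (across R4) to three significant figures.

V_out ≈ 14.9 V

Stage 2 presents R3+R4 = 78.00 kΩ as a load on stage 1's tap.
Stage 1's lower leg becomes R2‖(R3+R4) = 26.00 kΩ, so V_mid = 22.2 × 26.00/27.80 = 20.76 V.
Stage 2 is itself unloaded: V_out = V_mid × R4/(R3+R4) = 20.76 × 56.0/78.00 = 14.9 V.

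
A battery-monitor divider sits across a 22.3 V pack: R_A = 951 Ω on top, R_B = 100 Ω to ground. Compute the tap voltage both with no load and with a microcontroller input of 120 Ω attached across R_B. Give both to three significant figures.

Open-circuit: V = 22.3 × 100/(951 + 100) = 2.12 V.
With the load, R_B becomes R_B‖R_L = 54.55 Ω, so V = 22.3 × 54.55/1006 = 1.21 V.

Unloaded: 2.12 V; loaded: 1.21 V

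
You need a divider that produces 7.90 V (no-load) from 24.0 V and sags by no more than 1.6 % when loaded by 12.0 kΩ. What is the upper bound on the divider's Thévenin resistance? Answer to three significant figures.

R_th ≤ 195 Ω

Loading drop = R_th/(R_th + R_L) ≤ 0.0160, so R_th ≤ R_L · ε/(1−ε) = 12.0 kΩ × 0.0160/0.9840 = 195 Ω.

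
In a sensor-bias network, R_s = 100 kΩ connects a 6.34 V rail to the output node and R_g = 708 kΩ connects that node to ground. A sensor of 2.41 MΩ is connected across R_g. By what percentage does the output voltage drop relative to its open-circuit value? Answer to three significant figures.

The divider's output (Thévenin) resistance is R_s‖R_g = 87.62 kΩ.
Fractional drop under load = R_th/(R_th + R_L) = 87.62 / (87.62 + 2410) = 0.03508.
So the output falls by 3.51 %.

3.51 %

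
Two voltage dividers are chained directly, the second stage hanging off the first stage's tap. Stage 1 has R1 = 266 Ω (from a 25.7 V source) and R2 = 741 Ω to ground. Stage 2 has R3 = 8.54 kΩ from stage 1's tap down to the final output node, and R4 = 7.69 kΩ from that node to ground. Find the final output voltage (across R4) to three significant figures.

Stage 2 presents R3+R4 = 16230 Ω as a load on stage 1's tap.
Stage 1's lower leg becomes R2‖(R3+R4) = 708.6 Ω, so V_mid = 25.7 × 708.6/974.6 = 18.69 V.
Stage 2 is itself unloaded: V_out = V_mid × R4/(R3+R4) = 18.69 × 7690/16230 = 8.85 V.

V_out ≈ 8.85 V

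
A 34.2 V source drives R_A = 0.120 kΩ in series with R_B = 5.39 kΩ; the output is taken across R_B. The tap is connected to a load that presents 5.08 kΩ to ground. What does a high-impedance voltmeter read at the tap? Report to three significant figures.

V_out ≈ 32.7 V

The load sits in parallel with R_B: R_B‖R_L = (5390 × 5080) / (5390 + 5080) = 2615 Ω.
V_out = 34.2 × 2615 / (120 + 2615) = 34.2 × 2615/2735 = 32.7 V.
(Unloaded it would have been 33.5 V.)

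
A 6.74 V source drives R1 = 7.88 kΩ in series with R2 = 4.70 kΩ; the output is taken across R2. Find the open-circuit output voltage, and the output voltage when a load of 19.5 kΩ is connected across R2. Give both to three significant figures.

Open-circuit: V = 6.74 × 4.70/(7.88 + 4.70) = 2.52 V.
With the load, R2 becomes R2‖R_L = 3.787 kΩ, so V = 6.74 × 3.787/11.67 = 2.19 V.

Unloaded: 2.52 V; loaded: 2.19 V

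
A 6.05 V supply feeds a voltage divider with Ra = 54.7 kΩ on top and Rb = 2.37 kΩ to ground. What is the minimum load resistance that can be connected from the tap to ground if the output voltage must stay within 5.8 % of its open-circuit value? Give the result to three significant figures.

R_L(min) ≈ 36.9 kΩ

Output resistance R_th = Ra‖Rb = (54.7 × 2.37)/57.07 = 2.272 kΩ.
The fractional drop is R_th/(R_th + R_L); requiring this ≤ 0.0580 gives R_L ≥ R_th(1/0.0580 − 1) = 2.272 × 16.24 = 36.9 kΩ.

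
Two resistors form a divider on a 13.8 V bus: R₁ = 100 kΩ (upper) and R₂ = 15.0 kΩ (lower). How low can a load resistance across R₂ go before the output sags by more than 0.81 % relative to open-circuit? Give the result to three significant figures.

Output resistance R_th = R₁‖R₂ = (100 × 15.0)/115.0 = 13.04 kΩ.
The fractional drop is R_th/(R_th + R_L); requiring this ≤ 0.00810 gives R_L ≥ R_th(1/0.00810 − 1) = 13.04 × 122.5 = 1.60 MΩ.

R_L(min) ≈ 1.60 MΩ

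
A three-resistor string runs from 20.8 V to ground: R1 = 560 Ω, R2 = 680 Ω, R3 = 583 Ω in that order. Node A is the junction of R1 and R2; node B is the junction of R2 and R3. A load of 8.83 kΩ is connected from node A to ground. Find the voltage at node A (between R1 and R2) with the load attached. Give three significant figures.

Below node A the series string R2+R3 = 1263 Ω sits in parallel with the 8830 Ω load: 1105 Ω.
V_A = 20.8 × 1105/(560 + 1105) = 13.8 V.

V ≈ 13.8 V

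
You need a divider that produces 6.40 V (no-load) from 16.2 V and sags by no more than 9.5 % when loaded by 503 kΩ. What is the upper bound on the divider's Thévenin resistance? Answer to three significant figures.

Loading drop = R_th/(R_th + R_L) ≤ 0.0950, so R_th ≤ R_L · ε/(1−ε) = 503 kΩ × 0.0950/0.9050 = 52.8 kΩ.

R_th ≤ 52.8 kΩ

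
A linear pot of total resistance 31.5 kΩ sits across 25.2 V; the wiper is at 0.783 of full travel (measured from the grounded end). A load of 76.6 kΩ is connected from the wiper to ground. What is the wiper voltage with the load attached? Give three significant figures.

The wiper splits the pot into (1−α)R = 6.835 kΩ above and αR = 24.66 kΩ below.
Lower section ‖ load = 18.66 kΩ.
V_wiper = 25.2 × 18.66/(6.835 + 18.66) = 18.4 V.

V ≈ 18.4 V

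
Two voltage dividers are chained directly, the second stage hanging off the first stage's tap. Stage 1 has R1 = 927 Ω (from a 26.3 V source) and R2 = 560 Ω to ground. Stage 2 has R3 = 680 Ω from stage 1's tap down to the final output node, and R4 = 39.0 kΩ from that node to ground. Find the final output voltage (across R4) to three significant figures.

V_out ≈ 9.65 V

Stage 2 presents R3+R4 = 39680 Ω as a load on stage 1's tap.
Stage 1's lower leg becomes R2‖(R3+R4) = 552.2 Ω, so V_mid = 26.3 × 552.2/1479 = 9.818 V.
Stage 2 is itself unloaded: V_out = V_mid × R4/(R3+R4) = 9.818 × 39000/39680 = 9.65 V.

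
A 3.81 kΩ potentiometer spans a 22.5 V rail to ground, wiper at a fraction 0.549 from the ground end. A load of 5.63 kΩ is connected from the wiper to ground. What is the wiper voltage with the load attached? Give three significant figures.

The wiper splits the pot into (1−α)R = 1.718 kΩ above and αR = 2.092 kΩ below.
Lower section ‖ load = 1.525 kΩ.
V_wiper = 22.5 × 1.525/(1.718 + 1.525) = 10.6 V.

V ≈ 10.6 V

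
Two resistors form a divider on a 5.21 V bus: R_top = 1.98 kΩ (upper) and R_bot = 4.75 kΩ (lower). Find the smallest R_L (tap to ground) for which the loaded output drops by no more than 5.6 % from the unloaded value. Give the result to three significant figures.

R_L(min) ≈ 23.6 kΩ

Output resistance R_th = R_top‖R_bot = (1.98 × 4.75)/6.730 = 1.397 kΩ.
The fractional drop is R_th/(R_th + R_L); requiring this ≤ 0.0560 gives R_L ≥ R_th(1/0.0560 − 1) = 1.397 × 16.86 = 23.6 kΩ.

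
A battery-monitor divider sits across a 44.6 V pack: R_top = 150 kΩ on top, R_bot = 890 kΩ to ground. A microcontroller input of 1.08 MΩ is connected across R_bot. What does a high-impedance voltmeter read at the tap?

The load sits in parallel with R_bot: R_bot‖R_L = (890 × 1080) / (890 + 1080) = 487.9 kΩ.
V_out = 44.6 × 487.9 / (150 + 487.9) = 44.6 × 487.9/637.9 = 34.1 V.
(Unloaded it would have been 38.2 V.)

V_out ≈ 34.1 V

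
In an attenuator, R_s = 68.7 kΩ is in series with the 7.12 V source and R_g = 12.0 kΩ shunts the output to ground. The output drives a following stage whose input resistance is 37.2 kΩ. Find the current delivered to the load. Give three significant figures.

R_g‖R_L = 9.073 kΩ; V_out = 7.12 × 9.073/77.77 = 0.8306 V.
I_L = V_out / R_L = 0.8306 / 37.2 kΩ = 0.0223 mA.

I_L ≈ 0.0223 mA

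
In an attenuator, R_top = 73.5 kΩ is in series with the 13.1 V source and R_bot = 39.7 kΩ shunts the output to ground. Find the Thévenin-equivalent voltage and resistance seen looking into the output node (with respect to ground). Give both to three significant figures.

V_th is the open-circuit tap voltage: 13.1 × 39.7/(73.5 + 39.7) = 4.59 V.
With the supply zeroed, R_top and R_bot appear in parallel from the tap: R_th = R_top‖R_bot = (73.5 × 39.7)/113.2 = 25.8 kΩ.

V_th = 4.59 V, R_th = 25.8 kΩ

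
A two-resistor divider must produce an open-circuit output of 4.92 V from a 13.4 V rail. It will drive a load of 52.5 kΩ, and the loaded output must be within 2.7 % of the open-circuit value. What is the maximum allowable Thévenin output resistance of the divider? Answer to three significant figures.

Loading drop = R_th/(R_th + R_L) ≤ 0.0270, so R_th ≤ R_L · ε/(1−ε) = 52.5 kΩ × 0.0270/0.9730 = 1.46 kΩ.
(Any R1, R2 with R2/(R1+R2) = 0.367 and R1‖R2 ≤ 1.46 kΩ will meet the spec.)

R_th ≤ 1.46 kΩ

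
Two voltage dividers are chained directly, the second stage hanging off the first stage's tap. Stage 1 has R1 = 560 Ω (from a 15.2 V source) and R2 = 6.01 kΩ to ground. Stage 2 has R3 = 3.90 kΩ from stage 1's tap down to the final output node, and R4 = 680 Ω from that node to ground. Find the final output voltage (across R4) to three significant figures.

Stage 2 presents R3+R4 = 4580 Ω as a load on stage 1's tap.
Stage 1's lower leg becomes R2‖(R3+R4) = 2599 Ω, so V_mid = 15.2 × 2599/3159 = 12.51 V.
Stage 2 is itself unloaded: V_out = V_mid × R4/(R3+R4) = 12.51 × 680/4580 = 1.86 V.

V_out ≈ 1.86 V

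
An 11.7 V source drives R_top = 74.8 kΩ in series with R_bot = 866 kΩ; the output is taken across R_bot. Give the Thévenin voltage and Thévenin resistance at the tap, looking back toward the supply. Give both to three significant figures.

V_th is the open-circuit tap voltage: 11.7 × 866/(74.8 + 866) = 10.8 V.
With the supply zeroed, R_top and R_bot appear in parallel from the tap: R_th = R_top‖R_bot = (74.8 × 866)/940.8 = 68.9 kΩ.

V_th = 10.8 V, R_th = 68.9 kΩ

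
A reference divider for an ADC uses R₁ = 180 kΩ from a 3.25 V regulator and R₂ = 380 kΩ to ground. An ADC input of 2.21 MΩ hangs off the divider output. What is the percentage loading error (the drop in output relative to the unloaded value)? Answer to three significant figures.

The divider's output (Thévenin) resistance is R₁‖R₂ = 122.1 kΩ.
Fractional drop under load = R_th/(R_th + R_L) = 122.1 / (122.1 + 2210) = 0.05237.
So the output falls by 5.24 %.

5.24 %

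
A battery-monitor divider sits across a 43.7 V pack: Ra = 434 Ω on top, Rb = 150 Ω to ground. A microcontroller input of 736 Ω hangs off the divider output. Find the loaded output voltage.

V_out ≈ 9.75 V

The load sits in parallel with Rb: Rb‖R_L = (150 × 736) / (150 + 736) = 124.6 Ω.
V_out = 43.7 × 124.6 / (434 + 124.6) = 43.7 × 124.6/558.6 = 9.75 V.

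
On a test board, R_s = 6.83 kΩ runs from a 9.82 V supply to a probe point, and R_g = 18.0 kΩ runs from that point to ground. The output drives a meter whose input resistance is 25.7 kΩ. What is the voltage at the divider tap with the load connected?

The load sits in parallel with R_g: R_g‖R_L = (18.0 × 25.7) / (18.0 + 25.7) = 10.59 kΩ.
V_out = 9.82 × 10.59 / (6.83 + 10.59) = 9.82 × 10.59/17.42 = 5.97 V.
(Unloaded it would have been 7.12 V.)

V_out ≈ 5.97 V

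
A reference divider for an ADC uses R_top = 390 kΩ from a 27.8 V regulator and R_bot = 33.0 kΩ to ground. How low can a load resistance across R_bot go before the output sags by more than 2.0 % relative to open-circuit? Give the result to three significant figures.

Output resistance R_th = R_top‖R_bot = (390 × 33.0)/423.0 = 30.43 kΩ.
The fractional drop is R_th/(R_th + R_L); requiring this ≤ 0.0200 gives R_L ≥ R_th(1/0.0200 − 1) = 30.43 × 49.00 = 1.49 MΩ.

R_L(min) ≈ 1.49 MΩ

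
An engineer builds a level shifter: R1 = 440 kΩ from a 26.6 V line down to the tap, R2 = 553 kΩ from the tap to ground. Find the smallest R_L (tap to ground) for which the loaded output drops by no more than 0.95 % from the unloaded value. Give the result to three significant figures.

R_L(min) ≈ 25.5 MΩ

Output resistance R_th = R1‖R2 = (440 × 553)/993.0 = 245.0 kΩ.
The fractional drop is R_th/(R_th + R_L); requiring this ≤ 0.00950 gives R_L ≥ R_th(1/0.00950 − 1) = 245.0 × 104.3 = 25.5 MΩ.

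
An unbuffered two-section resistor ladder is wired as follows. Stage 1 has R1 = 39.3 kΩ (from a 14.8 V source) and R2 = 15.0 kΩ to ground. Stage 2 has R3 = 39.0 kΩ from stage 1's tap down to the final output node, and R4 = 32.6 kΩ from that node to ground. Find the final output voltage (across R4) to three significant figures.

Stage 2 presents R3+R4 = 71.60 kΩ as a load on stage 1's tap.
Stage 1's lower leg becomes R2‖(R3+R4) = 12.40 kΩ, so V_mid = 14.8 × 12.40/51.70 = 3.550 V.
Stage 2 is itself unloaded: V_out = V_mid × R4/(R3+R4) = 3.550 × 32.6/71.60 = 1.62 V.

V_out ≈ 1.62 V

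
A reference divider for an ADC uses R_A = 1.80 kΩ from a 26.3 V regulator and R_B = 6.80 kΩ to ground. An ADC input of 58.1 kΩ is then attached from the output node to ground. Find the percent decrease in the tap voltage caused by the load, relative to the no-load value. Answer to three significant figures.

The divider's output (Thévenin) resistance is R_A‖R_B = 1.423 kΩ.
Fractional drop under load = R_th/(R_th + R_L) = 1.423 / (1.423 + 58.1) = 0.02391.
So the output falls by 2.39 %.

2.39 %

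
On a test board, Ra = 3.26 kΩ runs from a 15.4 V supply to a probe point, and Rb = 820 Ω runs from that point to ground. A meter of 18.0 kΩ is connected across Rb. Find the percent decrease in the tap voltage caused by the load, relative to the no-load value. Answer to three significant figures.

The divider's output (Thévenin) resistance is Ra‖Rb = 655.2 Ω.
Fractional drop under load = R_th/(R_th + R_L) = 655.2 / (655.2 + 18000) = 0.03512.
So the output falls by 3.51 %.

3.51 %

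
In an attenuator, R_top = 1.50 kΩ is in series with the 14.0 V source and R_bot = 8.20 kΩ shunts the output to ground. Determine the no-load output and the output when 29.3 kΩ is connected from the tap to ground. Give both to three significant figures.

Unloaded: 11.8 V; loaded: 11.3 V

Open-circuit: V = 14.0 × 8.20/(1.50 + 8.20) = 11.8 V.
With the load, R_bot becomes R_bot‖R_L = 6.407 kΩ, so V = 14.0 × 6.407/7.907 = 11.3 V.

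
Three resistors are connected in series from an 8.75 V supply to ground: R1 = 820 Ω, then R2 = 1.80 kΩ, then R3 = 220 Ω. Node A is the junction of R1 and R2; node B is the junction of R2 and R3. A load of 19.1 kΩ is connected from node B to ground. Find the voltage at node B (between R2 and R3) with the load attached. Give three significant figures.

V ≈ 0.671 V

At node B, R3 is in parallel with the load: R3‖R_L = 217.5 Ω.
Below node A the resistance is R2 + (R3‖R_L) = 2017 Ω, so V_A = 8.75 × 2017/2837 = 6.221 V.
Then V_B = V_A × (R3‖R_L)/(R2 + R3‖R_L) = 6.221 × 217.5/2017 = 0.671 V.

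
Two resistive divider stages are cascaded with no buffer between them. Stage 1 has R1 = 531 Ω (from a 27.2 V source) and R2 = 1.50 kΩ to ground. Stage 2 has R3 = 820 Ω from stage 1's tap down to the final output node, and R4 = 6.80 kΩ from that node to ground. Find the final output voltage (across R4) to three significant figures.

V_out ≈ 17.0 V

Stage 2 presents R3+R4 = 7620 Ω as a load on stage 1's tap.
Stage 1's lower leg becomes R2‖(R3+R4) = 1253 Ω, so V_mid = 27.2 × 1253/1784 = 19.11 V.
Stage 2 is itself unloaded: V_out = V_mid × R4/(R3+R4) = 19.11 × 6800/7620 = 17.0 V.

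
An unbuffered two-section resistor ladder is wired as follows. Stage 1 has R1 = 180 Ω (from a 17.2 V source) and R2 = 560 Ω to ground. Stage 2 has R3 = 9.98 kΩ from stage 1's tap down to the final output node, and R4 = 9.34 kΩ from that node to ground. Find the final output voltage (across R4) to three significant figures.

V_out ≈ 6.25 V

Stage 2 presents R3+R4 = 19320 Ω as a load on stage 1's tap.
Stage 1's lower leg becomes R2‖(R3+R4) = 544.2 Ω, so V_mid = 17.2 × 544.2/724.2 = 12.93 V.
Stage 2 is itself unloaded: V_out = V_mid × R4/(R3+R4) = 12.93 × 9340/19320 = 6.25 V.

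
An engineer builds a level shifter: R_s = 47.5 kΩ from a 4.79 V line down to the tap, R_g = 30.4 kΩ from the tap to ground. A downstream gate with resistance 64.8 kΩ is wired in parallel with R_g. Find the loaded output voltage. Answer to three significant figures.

The load sits in parallel with R_g: R_g‖R_L = (30.4 × 64.8) / (30.4 + 64.8) = 20.69 kΩ.
V_out = 4.79 × 20.69 / (47.5 + 20.69) = 4.79 × 20.69/68.19 = 1.45 V.

V_out ≈ 1.45 V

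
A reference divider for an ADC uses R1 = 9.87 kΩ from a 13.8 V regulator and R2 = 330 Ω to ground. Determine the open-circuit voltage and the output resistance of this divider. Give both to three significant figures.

V_th is the open-circuit tap voltage: 13.8 × 330/(9870 + 330) = 0.446 V.
With the supply zeroed, R1 and R2 appear in parallel from the tap: R_th = R1‖R2 = (9870 × 330)/10200 = 319 Ω.

V_th = 0.446 V, R_th = 319 Ω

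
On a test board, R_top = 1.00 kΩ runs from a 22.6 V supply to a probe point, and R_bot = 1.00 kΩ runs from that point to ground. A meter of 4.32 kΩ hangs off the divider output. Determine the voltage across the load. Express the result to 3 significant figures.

V_out ≈ 10.1 V

The load sits in parallel with R_bot: R_bot‖R_L = (1.00 × 4.32) / (1.00 + 4.32) = 0.8120 kΩ.
V_out = 22.6 × 0.8120 / (1.00 + 0.8120) = 22.6 × 0.8120/1.812 = 10.1 V.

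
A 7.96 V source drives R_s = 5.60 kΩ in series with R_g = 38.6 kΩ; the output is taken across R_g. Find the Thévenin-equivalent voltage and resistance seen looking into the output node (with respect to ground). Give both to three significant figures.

V_th = 6.95 V, R_th = 4.89 kΩ

V_th is the open-circuit tap voltage: 7.96 × 38.6/(5.60 + 38.6) = 6.95 V.
With the supply zeroed, R_s and R_g appear in parallel from the tap: R_th = R_s‖R_g = (5.60 × 38.6)/44.20 = 4.89 kΩ.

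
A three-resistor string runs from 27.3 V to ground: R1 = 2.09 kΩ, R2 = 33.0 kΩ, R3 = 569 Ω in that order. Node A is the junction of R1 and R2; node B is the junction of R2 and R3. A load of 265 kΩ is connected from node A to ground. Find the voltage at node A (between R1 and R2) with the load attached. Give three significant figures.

Below node A the series string R2+R3 = 33570 Ω sits in parallel with the 265000 Ω load: 29790 Ω.
V_A = 27.3 × 29790/(2090 + 29790) = 25.5 V.

V ≈ 25.5 V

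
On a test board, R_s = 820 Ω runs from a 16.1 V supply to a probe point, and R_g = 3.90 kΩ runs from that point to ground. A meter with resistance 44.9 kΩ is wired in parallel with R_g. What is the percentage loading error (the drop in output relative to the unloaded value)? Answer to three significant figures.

1.49 %

The divider's output (Thévenin) resistance is R_s‖R_g = 677.5 Ω.
Fractional drop under load = R_th/(R_th + R_L) = 677.5 / (677.5 + 44900) = 0.01487.
So the output falls by 1.49 %.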